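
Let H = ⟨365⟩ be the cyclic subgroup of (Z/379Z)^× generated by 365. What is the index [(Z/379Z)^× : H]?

By Lagrange's theorem, ord_379(365) divides φ(379) = 379 − 1 = 378 = 2 · 3^3 · 7.
Divisors of 378: 1, 2, 3, 6, 7, 9, 14, 18, 21, 27, 42, 54, 63, 126, 189, 378.
Compute 365^d (mod 379) for the divisors d until we hit 1:
365^1 ≡ 365 (mod 379)
365^2 ≡ 196 (mod 379)
365^3 ≡ 288 (mod 379)
365^6 ≡ 322 (mod 379)
365^7 ≡ 40 (mod 379)
365^9 ≡ 260 (mod 379)
365^14 ≡ 84 (mod 379)
365^18 ≡ 138 (mod 379)
365^21 ≡ 328 (mod 379)
365^27 ≡ 254 (mod 379)
365^42 ≡ 327 (mod 379)
365^54 ≡ 86 (mod 379)
365^63 ≡ 378 (mod 379)
365^126 ≡ 1 (mod 379) ✓
Thus |⟨365⟩| = ord(365) = 126.
Index = |(Z/379Z)^×| / |⟨365⟩| = 378 / 126 = 3.

3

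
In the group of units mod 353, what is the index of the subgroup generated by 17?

4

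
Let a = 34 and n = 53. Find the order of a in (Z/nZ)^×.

52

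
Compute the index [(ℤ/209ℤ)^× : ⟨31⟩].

The order of 31 must divide φ(209) = φ(11·19) = (11−1)·(19−1) = 10·18 = 180 = 2^2 · 3^2 · 5.
Divisors of 180: 1, 2, 3, 4, 5, 6, 9, 10, 12, 15, 18, 20, 30, 36, 45, 60, 90, 180.
Check 31^d mod 209 for each divisor in increasing order:
31^1 ≡ 31 (mod 209)
31^2 ≡ 125 (mod 209)
31^3 ≡ 113 (mod 209)
31^4 ≡ 159 (mod 209)
31^5 ≡ 122 (mod 209)
31^6 ≡ 20 (mod 209)
31^9 ≡ 170 (mod 209)
31^10 ≡ 45 (mod 209)
31^12 ≡ 191 (mod 209)
31^15 ≡ 56 (mod 209)
31^18 ≡ 58 (mod 209)
31^20 ≡ 144 (mod 209)
31^30 ≡ 1 (mod 209) ✓
The order of 31 is 30, so the subgroup it generates has 30 elements.
Index = |(Z/209Z)^×| / |⟨31⟩| = 180 / 30 = 6.

6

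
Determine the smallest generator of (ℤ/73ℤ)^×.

5

φ(73) = 73 − 1 = 72 = 2^3 · 3^2.
Test candidates g = 2, 3, … against the prime factors q ∈ {2, 3} of φ(73): g is a generator iff g^(72/q) ≢ 1 for every such q.
g = 2: 2^36 ≡ 1 — hits 1, so not a primitive root.
g = 3: 3^36 ≡ 1 — hits 1, so not a primitive root.
g = 4: 4^36 ≡ 1 — hits 1, so not a primitive root.
g = 5: 5^36 ≡ 72; 5^24 ≡ 8 — none is 1, so 5 is a primitive root.
Hence the least primitive root of 73 is 5.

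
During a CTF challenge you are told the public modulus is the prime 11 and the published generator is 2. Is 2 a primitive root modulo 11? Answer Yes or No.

φ(11) = 11 − 1 = 10 = 2 · 5.
Test 2^(10/q) mod 11 for each prime factor q of 10:
2^5 ≡ 10 (mod 11)  [q = 2: ≢ 1 ✓]
2^2 ≡ 4 (mod 11)  [q = 5: ≢ 1 ✓]
None equal 1, so ord_11(2) = 10: 2 is a primitive root.

Yes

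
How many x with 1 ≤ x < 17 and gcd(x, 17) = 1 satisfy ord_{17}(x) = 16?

8

φ(17) = 17 − 1 = 16 = 2^4.
In a cyclic group of order 16, there are φ(d) elements of order d for each divisor d of 16, and zero for non-divisors.
16 = 2^4 divides 16, and φ(16) = 8.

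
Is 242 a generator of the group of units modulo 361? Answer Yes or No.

Yes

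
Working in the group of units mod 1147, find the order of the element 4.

90

ord(4) | φ(1147) = φ(31·37) = (31−1)·(37−1) = 30·36 = 1080 = 2^3 · 3^3 · 5.
Divisors of 1080: 1, 2, 3, 4, 5, 6, 8, 9, 10, 12, 15, 18, 20, 24, 27, 30, 36, 40, 45, 54, 60, 72, 90, 108, 120, 135, 180, 216, 270, 360, 540, 1080.
Evaluate successive powers at the divisors of 1080:
4^1 ≡ 4 (mod 1147)
4^2 ≡ 16 (mod 1147)
4^3 ≡ 64 (mod 1147)
4^4 ≡ 256 (mod 1147)
4^5 ≡ 1024 (mod 1147)
4^6 ≡ 655 (mod 1147)
4^8 ≡ 157 (mod 1147)
4^9 ≡ 628 (mod 1147)
4^10 ≡ 218 (mod 1147)
4^12 ≡ 47 (mod 1147)
4^15 ≡ 714 (mod 1147)
4^18 ≡ 963 (mod 1147)
4^20 ≡ 497 (mod 1147)
4^24 ≡ 1062 (mod 1147)
4^27 ≡ 295 (mod 1147)
4^30 ≡ 528 (mod 1147)
4^36 ≡ 593 (mod 1147)
4^40 ≡ 404 (mod 1147)
4^45 ≡ 776 (mod 1147)
4^54 ≡ 1000 (mod 1147)
4^60 ≡ 63 (mod 1147)
4^72 ≡ 667 (mod 1147)
4^90 ≡ 1 (mod 1147) ✓
Hence ord(4) = 90.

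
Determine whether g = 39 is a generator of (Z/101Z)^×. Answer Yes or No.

φ(101) = 101 − 1 = 100 = 2^2 · 5^2.
It suffices to check that the order of 39 is not a proper divisor of 100: compute 39^(100/q) for q ∈ {2, 5}.
39^50 ≡ 100 (mod 101)  [q = 2: ≢ 1 ✓]
39^20 ≡ 1 (mod 101)  [q = 5: ≡ 1 ✗]
Since 39^20 ≡ 1, the order of 39 divides 20 < 100, so 39 is not a primitive root.

No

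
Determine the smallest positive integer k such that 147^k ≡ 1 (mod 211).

By Lagrange's theorem, ord_211(147) divides φ(211) = 211 − 1 = 210 = 2 · 3 · 5 · 7.
Divisors of 210: 1, 2, 3, 5, 6, 7, 10, 14, 15, 21, 30, 35, 42, 70, 105, 210.
Evaluate successive powers at the divisors of 210:
147^1 ≡ 147
147^2 ≡ 87
147^3 ≡ 129
147^5 ≡ 40
147^6 ≡ 183
147^7 ≡ 104
147^10 ≡ 123
147^14 ≡ 55
147^15 ≡ 67
147^21 ≡ 23
147^30 ≡ 58
147^35 ≡ 210
147^42 ≡ 107
147^70 ≡ 1
So ord_211(147) = 70.

70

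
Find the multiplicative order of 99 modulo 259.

18

ord(99) | φ(259) = φ(7·37) = (7−1)·(37−1) = 6·36 = 216 = 2^3 · 3^3.
Divisors of 216: 1, 2, 3, 4, 6, 8, 9, 12, 18, 24, 27, 36, 54, 72, 108, 216.
Test each divisor d:
99^1 ≡ 99 (mod 259)
99^2 ≡ 218 (mod 259)
99^3 ≡ 85 (mod 259)
99^4 ≡ 127 (mod 259)
99^6 ≡ 232 (mod 259)
99^8 ≡ 71 (mod 259)
99^9 ≡ 36 (mod 259)
99^12 ≡ 211 (mod 259)
99^18 ≡ 1 (mod 259) ✓
Hence ord(99) = 18.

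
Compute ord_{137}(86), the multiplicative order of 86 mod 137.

Since 86 ∈ (Z/137Z)^×, its order divides φ(137) = 137 − 1 = 136 = 2^3 · 17.
Divisors of 136: 1, 2, 4, 8, 17, 34, 68, 136.
Check 86^d mod 137 for each divisor in increasing order:
86^1 ≡ 86 (mod 137)
86^2 ≡ 135 (mod 137)
86^4 ≡ 4 (mod 137)
86^8 ≡ 16 (mod 137)
86^17 ≡ 96 (mod 137)
86^34 ≡ 37 (mod 137)
86^68 ≡ 136 (mod 137)
86^136 ≡ 1 (mod 137) ✓
So ord_137(86) = 136.

136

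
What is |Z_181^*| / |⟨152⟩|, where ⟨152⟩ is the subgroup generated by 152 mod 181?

6

ord(152) | φ(181) = 181 − 1 = 180 = 2^2 · 3^2 · 5.
Divisors of 180: 1, 2, 3, 4, 5, 6, 9, 10, 12, 15, 18, 20, 30, 36, 45, 60, 90, 180.
Check 152^d mod 181 for each divisor in increasing order:
152^1 ≡ 152
152^2 ≡ 117
152^3 ≡ 46
152^4 ≡ 114
152^5 ≡ 133
152^6 ≡ 125
152^9 ≡ 139
152^10 ≡ 132
152^12 ≡ 59
152^15 ≡ 180
152^18 ≡ 135
152^20 ≡ 48
152^30 ≡ 1
Thus |⟨152⟩| = ord(152) = 30.
The index is φ(181) / ord(152) = 180 / 30 = 6.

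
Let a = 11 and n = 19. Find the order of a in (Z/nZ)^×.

3

By Lagrange's theorem, ord_19(11) divides φ(19) = 19 − 1 = 18 = 2 · 3^2.
Divisors of 18: 1, 2, 3, 6, 9, 18.
Check 11^d mod 19 for each divisor in increasing order:
11^1 ≡ 11 (mod 19)
11^2 ≡ 7 (mod 19)
11^3 ≡ 1 (mod 19) ✓
Therefore the multiplicative order of 11 modulo 19 is 3.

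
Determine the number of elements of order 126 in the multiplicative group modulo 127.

φ(127) = 127 − 1 = 126 = 2 · 3^2 · 7.
In a cyclic group of order 126, there are φ(d) elements of order d for each divisor d of 126, and zero for non-divisors.
126 = 2 · 3^2 · 7 divides 126, and φ(126) = 36.

36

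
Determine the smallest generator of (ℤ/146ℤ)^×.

5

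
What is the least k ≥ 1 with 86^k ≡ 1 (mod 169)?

ord(86) | φ(169) = φ(13^2) = 13·(13−1) = 156 = 2^2 · 3 · 13.
Divisors of 156: 1, 2, 3, 4, 6, 12, 13, 26, 39, 52, 78, 156.
Check 86^d mod 169 for each divisor in increasing order:
86^1 ≡ 86 (mod 169)
86^2 ≡ 129 (mod 169)
86^3 ≡ 109 (mod 169)
86^4 ≡ 79 (mod 169)
86^6 ≡ 51 (mod 169)
86^12 ≡ 66 (mod 169)
86^13 ≡ 99 (mod 169)
86^26 ≡ 168 (mod 169)
86^39 ≡ 70 (mod 169)
86^52 ≡ 1 (mod 169) ✓
Hence ord(86) = 52.

52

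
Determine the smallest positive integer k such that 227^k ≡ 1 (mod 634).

79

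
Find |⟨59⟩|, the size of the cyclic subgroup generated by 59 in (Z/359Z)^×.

358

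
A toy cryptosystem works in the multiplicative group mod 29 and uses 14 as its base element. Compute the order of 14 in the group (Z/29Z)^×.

28

By Lagrange's theorem, ord_29(14) divides φ(29) = 29 − 1 = 28 = 2^2 · 7.
Divisors of 28: 1, 2, 4, 7, 14, 28.
Evaluate successive powers at the divisors of 28:
14^1 ≡ 14 (mod 29)
14^2 ≡ 22 (mod 29)
14^4 ≡ 20 (mod 29)
14^7 ≡ 12 (mod 29)
14^14 ≡ 28 (mod 29)
14^28 ≡ 1 (mod 29) ✓
Hence ord(14) = 28.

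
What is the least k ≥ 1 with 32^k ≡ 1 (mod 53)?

52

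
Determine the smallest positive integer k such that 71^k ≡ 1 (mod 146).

18

The order of 71 must divide φ(146) = φ(2)·φ(73) = 1·72 = 72 = 2^3 · 3^2.
Divisors of 72: 1, 2, 3, 4, 6, 8, 9, 12, 18, 24, 36, 72.
Check 71^d mod 146 for each divisor in increasing order:
71^1 ≡ 71
71^2 ≡ 77
71^3 ≡ 65
71^4 ≡ 89
71^6 ≡ 137
71^8 ≡ 37
71^9 ≡ 145
71^12 ≡ 81
71^18 ≡ 1
The smallest such exponent is 18, so the order of 71 is 18.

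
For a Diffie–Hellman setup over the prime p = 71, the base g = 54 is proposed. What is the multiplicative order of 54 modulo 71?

ord(54) | φ(71) = 71 − 1 = 70 = 2 · 5 · 7.
Divisors of 70: 1, 2, 5, 7, 10, 14, 35, 70.
Check 54^d mod 71 for each divisor in increasing order:
54^1 ≡ 54
54^2 ≡ 5
54^5 ≡ 1
So ord_71(54) = 5.

5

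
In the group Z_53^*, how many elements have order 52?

24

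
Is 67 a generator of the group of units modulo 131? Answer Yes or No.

φ(131) = 131 − 1 = 130 = 2 · 5 · 13.
Test 67^(130/q) mod 131 for each prime factor q of 130:
67^65 ≡ 130 (mod 131)  [q = 2: ≢ 1 ✓]
67^26 ≡ 53 (mod 131)  [q = 5: ≢ 1 ✓]
67^10 ≡ 45 (mod 131)  [q = 13: ≢ 1 ✓]
All checks pass, so 67 has order 130 and is a primitive root modulo 131.

Yes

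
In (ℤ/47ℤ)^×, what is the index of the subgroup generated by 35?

1

Since 35 ∈ (Z/47Z)^×, its order divides φ(47) = 47 − 1 = 46 = 2 · 23.
Divisors of 46: 1, 2, 23, 46.
Evaluate successive powers at the divisors of 46:
35^1 ≡ 35 (mod 47)
35^2 ≡ 3 (mod 47)
35^23 ≡ 46 (mod 47)
35^46 ≡ 1 (mod 47) ✓
The order of 35 is 46, so the subgroup it generates has 46 elements.
Index = |(Z/47Z)^×| / |⟨35⟩| = 46 / 46 = 1.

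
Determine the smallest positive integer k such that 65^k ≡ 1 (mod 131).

65

By Lagrange's theorem, ord_131(65) divides φ(131) = 131 − 1 = 130 = 2 · 5 · 13.
Divisors of 130: 1, 2, 5, 10, 13, 26, 65, 130.
Test each divisor d:
65^1 ≡ 65
65^2 ≡ 33
65^5 ≡ 45
65^10 ≡ 60
65^13 ≡ 58
65^26 ≡ 89
65^65 ≡ 1
The smallest such exponent is 65, so the order of 65 is 65.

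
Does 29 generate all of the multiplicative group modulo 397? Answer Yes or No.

No

φ(397) = 397 − 1 = 396 = 2^2 · 3^2 · 11.
An element g generates (Z/397Z)^× iff g^(396/q) ≢ 1 (mod 397) for each prime q ∈ {2, 3, 11}.
29^198 ≡ 1 (mod 397)  [q = 2: ≡ 1 ✗]
29^132 ≡ 34 (mod 397)  [q = 3: ≢ 1 ✓]
29^36 ≡ 290 (mod 397)  [q = 11: ≢ 1 ✓]
The check at q = 2 fails, so 29 generates a proper subgroup.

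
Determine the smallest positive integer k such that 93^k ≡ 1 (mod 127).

126

Since 93 ∈ (Z/127Z)^×, its order divides φ(127) = 127 − 1 = 126 = 2 · 3^2 · 7.
Divisors of 126: 1, 2, 3, 6, 7, 9, 14, 18, 21, 42, 63, 126.
Check 93^d mod 127 for each divisor in increasing order:
93^1 ≡ 93
93^2 ≡ 13
93^3 ≡ 66
93^6 ≡ 38
93^7 ≡ 105
93^9 ≡ 95
93^14 ≡ 103
93^18 ≡ 8
93^21 ≡ 20
93^42 ≡ 19
93^63 ≡ 126
93^126 ≡ 1
So ord_127(93) = 126.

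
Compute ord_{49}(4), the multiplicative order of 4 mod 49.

21

ord(4) | φ(49) = φ(7^2) = 7·(7−1) = 42 = 2 · 3 · 7.
Divisors of 42: 1, 2, 3, 6, 7, 14, 21, 42.
Compute 4^d (mod 49) for the divisors d until we hit 1:
4^1 ≡ 4 (mod 49)
4^2 ≡ 16 (mod 49)
4^3 ≡ 15 (mod 49)
4^6 ≡ 29 (mod 49)
4^7 ≡ 18 (mod 49)
4^14 ≡ 30 (mod 49)
4^21 ≡ 1 (mod 49) ✓
So ord_49(4) = 21.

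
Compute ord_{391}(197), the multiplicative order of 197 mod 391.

176

By Lagrange's theorem, ord_391(197) divides φ(391) = φ(17·23) = (17−1)·(23−1) = 16·22 = 352 = 2^5 · 11.
Divisors of 352: 1, 2, 4, 8, 11, 16, 22, 32, 44, 88, 176, 352.
Check 197^d mod 391 for each divisor in increasing order:
197^1 ≡ 197 (mod 391)
197^2 ≡ 100 (mod 391)
197^4 ≡ 225 (mod 391)
197^8 ≡ 186 (mod 391)
197^11 ≡ 139 (mod 391)
197^16 ≡ 188 (mod 391)
197^22 ≡ 162 (mod 391)
197^32 ≡ 154 (mod 391)
197^44 ≡ 47 (mod 391)
197^88 ≡ 254 (mod 391)
197^176 ≡ 1 (mod 391) ✓
So ord_391(197) = 176.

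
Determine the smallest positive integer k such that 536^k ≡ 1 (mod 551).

252

ord(536) | φ(551) = φ(19·29) = (19−1)·(29−1) = 18·28 = 504 = 2^3 · 3^2 · 7.
Divisors of 504: 1, 2, 3, 4, 6, 7, 8, 9, 12, 14, 18, 21, 24, 28, 36, 42, 56, 63, 72, 84, 126, 168, 252, 504.
Test each divisor d:
536^1 ≡ 536 (mod 551)
536^2 ≡ 225 (mod 551)
536^3 ≡ 482 (mod 551)
536^4 ≡ 484 (mod 551)
536^6 ≡ 353 (mod 551)
536^7 ≡ 215 (mod 551)
536^8 ≡ 81 (mod 551)
536^9 ≡ 438 (mod 551)
536^12 ≡ 83 (mod 551)
536^14 ≡ 492 (mod 551)
536^18 ≡ 96 (mod 551)
536^21 ≡ 539 (mod 551)
536^24 ≡ 277 (mod 551)
536^28 ≡ 175 (mod 551)
536^36 ≡ 400 (mod 551)
536^42 ≡ 144 (mod 551)
536^56 ≡ 320 (mod 551)
536^63 ≡ 476 (mod 551)
536^72 ≡ 210 (mod 551)
536^84 ≡ 349 (mod 551)
536^126 ≡ 115 (mod 551)
536^168 ≡ 30 (mod 551)
536^252 ≡ 1 (mod 551) ✓
The smallest such exponent is 252, so the order of 536 is 252.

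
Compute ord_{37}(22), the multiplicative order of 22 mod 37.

36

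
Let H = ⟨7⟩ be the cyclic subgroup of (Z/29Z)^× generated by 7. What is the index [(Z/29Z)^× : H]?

4

The order of 7 must divide φ(29) = 29 − 1 = 28 = 2^2 · 7.
Divisors of 28: 1, 2, 4, 7, 14, 28.
Evaluate successive powers at the divisors of 28:
7^1 ≡ 7
7^2 ≡ 20
7^4 ≡ 23
7^7 ≡ 1
The order of 7 is 7, so the subgroup it generates has 7 elements.
[(Z/29Z)^× : ⟨7⟩] = 28/7 = 4.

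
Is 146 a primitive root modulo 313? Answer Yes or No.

Yes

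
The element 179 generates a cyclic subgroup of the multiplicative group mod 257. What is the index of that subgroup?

1

By Lagrange's theorem, ord_257(179) divides φ(257) = 257 − 1 = 256 = 2^8.
Divisors of 256: 1, 2, 4, 8, 16, 32, 64, 128, 256.
Compute 179^d (mod 257) for the divisors d until we hit 1:
179^1 ≡ 179 (mod 257)
179^2 ≡ 173 (mod 257)
179^4 ≡ 117 (mod 257)
179^8 ≡ 68 (mod 257)
179^16 ≡ 255 (mod 257)
179^32 ≡ 4 (mod 257)
179^64 ≡ 16 (mod 257)
179^128 ≡ 256 (mod 257)
179^256 ≡ 1 (mod 257) ✓
Thus |⟨179⟩| = ord(179) = 256.
Index = |(Z/257Z)^×| / |⟨179⟩| = 256 / 256 = 1.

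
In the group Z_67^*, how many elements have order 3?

2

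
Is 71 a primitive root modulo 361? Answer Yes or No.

Yes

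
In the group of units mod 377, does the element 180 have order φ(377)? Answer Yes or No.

377 = 13 · 29 is a product of two distinct odd primes, so (Z/377Z)^× ≅ (Z/13Z)^× × (Z/29Z)^× is not cyclic.
No primitive root modulo 377 exists; in particular 180 is not one.

No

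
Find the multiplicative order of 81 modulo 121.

Since 81 ∈ (Z/121Z)^×, its order divides φ(121) = φ(11^2) = 11·(11−1) = 110 = 2 · 5 · 11.
Divisors of 110: 1, 2, 5, 10, 11, 22, 55, 110.
Test each divisor d:
81^1 ≡ 81 (mod 121)
81^2 ≡ 27 (mod 121)
81^5 ≡ 1 (mod 121) ✓
Hence ord(81) = 5.

5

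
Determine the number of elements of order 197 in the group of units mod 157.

0

φ(157) = 157 − 1 = 156 = 2^2 · 3 · 13.
In a cyclic group of order 156, there are φ(d) elements of order d for each divisor d of 156, and zero for non-divisors.
Here 156 is not a multiple of 197, so there are no elements of order 197.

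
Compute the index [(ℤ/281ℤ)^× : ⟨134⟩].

The order of 134 must divide φ(281) = 281 − 1 = 280 = 2^3 · 5 · 7.
Divisors of 280: 1, 2, 4, 5, 7, 8, 10, 14, 20, 28, 35, 40, 56, 70, 140, 280.
Test each divisor d:
134^1 ≡ 134 (mod 281)
134^2 ≡ 253 (mod 281)
134^4 ≡ 222 (mod 281)
134^5 ≡ 243 (mod 281)
134^7 ≡ 221 (mod 281)
134^8 ≡ 109 (mod 281)
134^10 ≡ 39 (mod 281)
134^14 ≡ 228 (mod 281)
134^20 ≡ 116 (mod 281)
134^28 ≡ 280 (mod 281)
134^35 ≡ 60 (mod 281)
134^40 ≡ 249 (mod 281)
134^56 ≡ 1 (mod 281) ✓
So ord_281(134) = 56, hence |⟨134⟩| = 56.
Index = |(Z/281Z)^×| / |⟨134⟩| = 280 / 56 = 5.

5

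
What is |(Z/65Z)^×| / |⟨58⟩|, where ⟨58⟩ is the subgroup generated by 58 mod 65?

ord(58) | φ(65) = φ(5·13) = (5−1)·(13−1) = 4·12 = 48 = 2^4 · 3.
Divisors of 48: 1, 2, 3, 4, 6, 8, 12, 16, 24, 48.
Evaluate successive powers at the divisors of 48:
58^1 ≡ 58 (mod 65)
58^2 ≡ 49 (mod 65)
58^3 ≡ 47 (mod 65)
58^4 ≡ 61 (mod 65)
58^6 ≡ 64 (mod 65)
58^8 ≡ 16 (mod 65)
58^12 ≡ 1 (mod 65) ✓
The order of 58 is 12, so the subgroup it generates has 12 elements.
Index = |(Z/65Z)^×| / |⟨58⟩| = 48 / 12 = 4.

4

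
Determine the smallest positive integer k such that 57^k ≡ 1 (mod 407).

Since 57 ∈ (Z/407Z)^×, its order divides φ(407) = φ(11·37) = (11−1)·(37−1) = 10·36 = 360 = 2^3 · 3^2 · 5.
Divisors of 360: 1, 2, 3, 4, 5, 6, 8, 9, 10, 12, 15, 18, 20, 24, 30, 36, 40, 45, 60, 72, 90, 120, 180, 360.
Evaluate successive powers at the divisors of 360:
57^1 ≡ 57 (mod 407)
57^2 ≡ 400 (mod 407)
57^3 ≡ 8 (mod 407)
57^4 ≡ 49 (mod 407)
57^5 ≡ 351 (mod 407)
57^6 ≡ 64 (mod 407)
57^8 ≡ 366 (mod 407)
57^9 ≡ 105 (mod 407)
57^10 ≡ 287 (mod 407)
57^12 ≡ 26 (mod 407)
57^15 ≡ 208 (mod 407)
57^18 ≡ 36 (mod 407)
57^20 ≡ 155 (mod 407)
57^24 ≡ 269 (mod 407)
57^30 ≡ 122 (mod 407)
57^36 ≡ 75 (mod 407)
57^40 ≡ 12 (mod 407)
57^45 ≡ 142 (mod 407)
57^60 ≡ 232 (mod 407)
57^72 ≡ 334 (mod 407)
57^90 ≡ 221 (mod 407)
57^120 ≡ 100 (mod 407)
57^180 ≡ 1 (mod 407) ✓
The smallest such exponent is 180, so the order of 57 is 180.

180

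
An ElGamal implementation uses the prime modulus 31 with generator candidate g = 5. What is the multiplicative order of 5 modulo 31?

Since 5 ∈ (Z/31Z)^×, its order divides φ(31) = 31 − 1 = 30 = 2 · 3 · 5.
Divisors of 30: 1, 2, 3, 5, 6, 10, 15, 30.
Test each divisor d:
5^1 ≡ 5 (mod 31)
5^2 ≡ 25 (mod 31)
5^3 ≡ 1 (mod 31) ✓
The smallest such exponent is 3, so the order of 5 is 3.

3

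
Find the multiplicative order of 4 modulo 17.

Since 4 ∈ (Z/17Z)^×, its order divides φ(17) = 17 − 1 = 16 = 2^4.
Divisors of 16: 1, 2, 4, 8, 16.
Compute 4^d (mod 17) for the divisors d until we hit 1:
4^1 ≡ 4 (mod 17)
4^2 ≡ 16 (mod 17)
4^4 ≡ 1 (mod 17) ✓
Hence ord(4) = 4.

4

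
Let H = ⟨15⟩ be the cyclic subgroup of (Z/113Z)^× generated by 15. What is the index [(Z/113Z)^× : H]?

28

By Lagrange's theorem, ord_113(15) divides φ(113) = 113 − 1 = 112 = 2^4 · 7.
Divisors of 112: 1, 2, 4, 7, 8, 14, 16, 28, 56, 112.
Check 15^d mod 113 for each divisor in increasing order:
15^1 ≡ 15 (mod 113)
15^2 ≡ 112 (mod 113)
15^4 ≡ 1 (mod 113) ✓
Thus |⟨15⟩| = ord(15) = 4.
Index = |(Z/113Z)^×| / |⟨15⟩| = 112 / 4 = 28.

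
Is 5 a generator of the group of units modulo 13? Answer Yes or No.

No

φ(13) = 13 − 1 = 12 = 2^2 · 3.
Test 5^(12/q) mod 13 for each prime factor q of 12:
5^6 ≡ 12 (mod 13)  [q = 2: ≢ 1 ✓]
5^4 ≡ 1 (mod 13)  [q = 3: ≡ 1 ✗]
The check at q = 3 fails, so 5 generates a proper subgroup.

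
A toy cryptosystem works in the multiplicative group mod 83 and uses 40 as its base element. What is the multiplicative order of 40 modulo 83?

41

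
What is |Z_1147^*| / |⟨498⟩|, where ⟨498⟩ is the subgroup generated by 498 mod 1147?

6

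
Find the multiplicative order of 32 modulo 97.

48

By Lagrange's theorem, ord_97(32) divides φ(97) = 97 − 1 = 96 = 2^5 · 3.
Divisors of 96: 1, 2, 3, 4, 6, 8, 12, 16, 24, 32, 48, 96.
Check 32^d mod 97 for each divisor in increasing order:
32^1 ≡ 32 (mod 97)
32^2 ≡ 54 (mod 97)
32^3 ≡ 79 (mod 97)
32^4 ≡ 6 (mod 97)
32^6 ≡ 33 (mod 97)
32^8 ≡ 36 (mod 97)
32^12 ≡ 22 (mod 97)
32^16 ≡ 35 (mod 97)
32^24 ≡ 96 (mod 97)
32^32 ≡ 61 (mod 97)
32^48 ≡ 1 (mod 97) ✓
The smallest such exponent is 48, so the order of 32 is 48.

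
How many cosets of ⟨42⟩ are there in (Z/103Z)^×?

By Lagrange's theorem, ord_103(42) divides φ(103) = 103 − 1 = 102 = 2 · 3 · 17.
Divisors of 102: 1, 2, 3, 6, 17, 34, 51, 102.
Evaluate successive powers at the divisors of 102:
42^1 ≡ 42 (mod 103)
42^2 ≡ 13 (mod 103)
42^3 ≡ 31 (mod 103)
42^6 ≡ 34 (mod 103)
42^17 ≡ 102 (mod 103)
42^34 ≡ 1 (mod 103) ✓
So ord_103(42) = 34, hence |⟨42⟩| = 34.
The index is φ(103) / ord(42) = 102 / 34 = 3.

3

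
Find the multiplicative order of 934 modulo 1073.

126

The order of 934 must divide φ(1073) = φ(29·37) = (29−1)·(37−1) = 28·36 = 1008 = 2^4 · 3^2 · 7.
Divisors of 1008: 1, 2, 3, 4, 6, 7, 8, 9, 12, 14, 16, 18, 21, 24, 28, 36, 42, 48, 56, 63, 72, 84, 112, 126, 144, 168, 252, 336, 504, 1008.
Test each divisor d:
934^1 ≡ 934 (mod 1073)
934^2 ≡ 7 (mod 1073)
934^3 ≡ 100 (mod 1073)
934^4 ≡ 49 (mod 1073)
934^6 ≡ 343 (mod 1073)
934^7 ≡ 608 (mod 1073)
934^8 ≡ 255 (mod 1073)
934^9 ≡ 1037 (mod 1073)
934^12 ≡ 692 (mod 1073)
934^14 ≡ 552 (mod 1073)
934^16 ≡ 645 (mod 1073)
934^18 ≡ 223 (mod 1073)
934^21 ≡ 840 (mod 1073)
934^24 ≡ 306 (mod 1073)
934^28 ≡ 1045 (mod 1073)
934^36 ≡ 371 (mod 1073)
934^42 ≡ 639 (mod 1073)
934^48 ≡ 285 (mod 1073)
934^56 ≡ 784 (mod 1073)
934^63 ≡ 260 (mod 1073)
934^72 ≡ 297 (mod 1073)
934^84 ≡ 581 (mod 1073)
934^112 ≡ 900 (mod 1073)
934^126 ≡ 1 (mod 1073) ✓
Hence ord(934) = 126.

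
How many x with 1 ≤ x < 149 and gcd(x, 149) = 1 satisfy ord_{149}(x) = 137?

0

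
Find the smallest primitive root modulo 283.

3

φ(283) = 283 − 1 = 282 = 2 · 3 · 47.
g is a primitive root iff g^(282/q) ≢ 1 (mod 283) for each prime q ∈ {2, 3, 47}.
g = 2: 2^141 ≡ 282; 2^94 ≡ 1 — hits 1, so not a primitive root.
g = 3: 3^141 ≡ 282; 3^94 ≡ 238; 3^6 ≡ 163 — none is 1, so 3 is a primitive root.
Hence the least primitive root of 283 is 3.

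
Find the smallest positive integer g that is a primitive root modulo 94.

5

φ(94) = φ(2)·φ(47) = 1·46 = 46 = 2 · 23.
Test candidates g = 2, 3, … against the prime factors q ∈ {2, 23} of φ(94): g is a generator iff g^(46/q) ≢ 1 for every such q.
g = 2: gcd(2, 94) = 2 > 1, not a unit — skip.
g = 3: 3^23 ≡ 1 — hits 1, so not a primitive root.
g = 4: gcd(4, 94) = 2 > 1, not a unit — skip.
g = 5: 5^23 ≡ 93; 5^2 ≡ 25 — none is 1, so 5 is a primitive root.
The smallest primitive root modulo 94 is 5.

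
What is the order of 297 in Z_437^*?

By Lagrange's theorem, ord_437(297) divides φ(437) = φ(19·23) = (19−1)·(23−1) = 18·22 = 396 = 2^2 · 3^2 · 11.
Divisors of 396: 1, 2, 3, 4, 6, 9, 11, 12, 18, 22, 33, 36, 44, 66, 99, 132, 198, 396.
Check 297^d mod 437 for each divisor in increasing order:
297^1 ≡ 297 (mod 437)
297^2 ≡ 372 (mod 437)
297^3 ≡ 360 (mod 437)
297^4 ≡ 292 (mod 437)
297^6 ≡ 248 (mod 437)
297^9 ≡ 132 (mod 437)
297^11 ≡ 160 (mod 437)
297^12 ≡ 324 (mod 437)
297^18 ≡ 381 (mod 437)
297^22 ≡ 254 (mod 437)
297^33 ≡ 436 (mod 437)
297^36 ≡ 77 (mod 437)
297^44 ≡ 277 (mod 437)
297^66 ≡ 1 (mod 437) ✓
Therefore the multiplicative order of 297 modulo 437 is 66.

66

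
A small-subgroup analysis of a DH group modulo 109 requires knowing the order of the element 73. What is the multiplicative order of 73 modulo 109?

ord(73) | φ(109) = 109 − 1 = 108 = 2^2 · 3^3.
Divisors of 108: 1, 2, 3, 4, 6, 9, 12, 18, 27, 36, 54, 108.
Check 73^d mod 109 for each divisor in increasing order:
73^1 ≡ 73
73^2 ≡ 97
73^3 ≡ 105
73^4 ≡ 35
73^6 ≡ 16
73^9 ≡ 45
73^12 ≡ 38
73^18 ≡ 63
73^27 ≡ 1
Hence ord(73) = 27.

27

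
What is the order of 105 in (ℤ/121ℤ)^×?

By Lagrange's theorem, ord_121(105) divides φ(121) = φ(11^2) = 11·(11−1) = 110 = 2 · 5 · 11.
Divisors of 110: 1, 2, 5, 10, 11, 22, 55, 110.
Evaluate successive powers at the divisors of 110:
105^1 ≡ 105
105^2 ≡ 14
105^5 ≡ 10
105^10 ≡ 100
105^11 ≡ 94
105^22 ≡ 3
105^55 ≡ 120
105^110 ≡ 1
So ord_121(105) = 110.

110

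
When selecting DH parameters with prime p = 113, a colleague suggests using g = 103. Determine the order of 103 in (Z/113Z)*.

112

ord(103) | φ(113) = 113 − 1 = 112 = 2^4 · 7.
Divisors of 112: 1, 2, 4, 7, 8, 14, 16, 28, 56, 112.
Evaluate successive powers at the divisors of 112:
103^1 ≡ 103 (mod 113)
103^2 ≡ 100 (mod 113)
103^4 ≡ 56 (mod 113)
103^7 ≡ 48 (mod 113)
103^8 ≡ 85 (mod 113)
103^14 ≡ 44 (mod 113)
103^16 ≡ 106 (mod 113)
103^28 ≡ 15 (mod 113)
103^56 ≡ 112 (mod 113)
103^112 ≡ 1 (mod 113) ✓
So ord_113(103) = 112.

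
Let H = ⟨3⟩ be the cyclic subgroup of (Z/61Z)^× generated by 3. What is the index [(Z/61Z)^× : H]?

6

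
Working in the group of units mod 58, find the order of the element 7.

7

Since 7 ∈ (Z/58Z)^×, its order divides φ(58) = φ(2)·φ(29) = 1·28 = 28 = 2^2 · 7.
Divisors of 28: 1, 2, 4, 7, 14, 28.
Evaluate successive powers at the divisors of 28:
7^1 ≡ 7 (mod 58)
7^2 ≡ 49 (mod 58)
7^4 ≡ 23 (mod 58)
7^7 ≡ 1 (mod 58) ✓
So ord_58(7) = 7.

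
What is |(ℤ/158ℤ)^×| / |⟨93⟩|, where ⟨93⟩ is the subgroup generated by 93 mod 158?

The order of 93 must divide φ(158) = φ(2)·φ(79) = 1·78 = 78 = 2 · 3 · 13.
Divisors of 78: 1, 2, 3, 6, 13, 26, 39, 78.
Evaluate successive powers at the divisors of 78:
93^1 ≡ 93 (mod 158)
93^2 ≡ 117 (mod 158)
93^3 ≡ 137 (mod 158)
93^6 ≡ 125 (mod 158)
93^13 ≡ 157 (mod 158)
93^26 ≡ 1 (mod 158) ✓
Thus |⟨93⟩| = ord(93) = 26.
Index = |(Z/158Z)^×| / |⟨93⟩| = 78 / 26 = 3.

3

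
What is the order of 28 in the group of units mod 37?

18

The order of 28 must divide φ(37) = 37 − 1 = 36 = 2^2 · 3^2.
Divisors of 36: 1, 2, 3, 4, 6, 9, 12, 18, 36.
Check 28^d mod 37 for each divisor in increasing order:
28^1 ≡ 28 (mod 37)
28^2 ≡ 7 (mod 37)
28^3 ≡ 11 (mod 37)
28^4 ≡ 12 (mod 37)
28^6 ≡ 10 (mod 37)
28^9 ≡ 36 (mod 37)
28^12 ≡ 26 (mod 37)
28^18 ≡ 1 (mod 37) ✓
Hence ord(28) = 18.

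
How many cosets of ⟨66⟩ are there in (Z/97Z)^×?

By Lagrange's theorem, ord_97(66) divides φ(97) = 97 − 1 = 96 = 2^5 · 3.
Divisors of 96: 1, 2, 3, 4, 6, 8, 12, 16, 24, 32, 48, 96.
Compute 66^d (mod 97) for the divisors d until we hit 1:
66^1 ≡ 66
66^2 ≡ 88
66^3 ≡ 85
66^4 ≡ 81
66^6 ≡ 47
66^8 ≡ 62
66^12 ≡ 75
66^16 ≡ 61
66^24 ≡ 96
66^32 ≡ 35
66^48 ≡ 1
The order of 66 is 48, so the subgroup it generates has 48 elements.
[(Z/97Z)^× : ⟨66⟩] = 96/48 = 2.

2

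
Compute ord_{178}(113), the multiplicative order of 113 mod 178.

By Lagrange's theorem, ord_178(113) divides φ(178) = φ(2)·φ(89) = 1·88 = 88 = 2^3 · 11.
Divisors of 88: 1, 2, 4, 8, 11, 22, 44, 88.
Evaluate successive powers at the divisors of 88:
113^1 ≡ 113 (mod 178)
113^2 ≡ 131 (mod 178)
113^4 ≡ 73 (mod 178)
113^8 ≡ 167 (mod 178)
113^11 ≡ 37 (mod 178)
113^22 ≡ 123 (mod 178)
113^44 ≡ 177 (mod 178)
113^88 ≡ 1 (mod 178) ✓
Therefore the multiplicative order of 113 modulo 178 is 88.

88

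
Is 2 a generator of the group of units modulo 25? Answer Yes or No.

Yes

φ(25) = φ(5^2) = 5·(5−1) = 20 = 2^2 · 5.
Test 2^(20/q) mod 25 for each prime factor q of 20:
2^10 ≡ 24 (mod 25)  [q = 2: ≢ 1 ✓]
2^4 ≡ 16 (mod 25)  [q = 5: ≢ 1 ✓]
None equal 1, so ord_25(2) = 20: 2 is a primitive root.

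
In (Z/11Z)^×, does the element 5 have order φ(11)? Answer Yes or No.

φ(11) = 11 − 1 = 10 = 2 · 5.
It suffices to check that the order of 5 is not a proper divisor of 10: compute 5^(10/q) for q ∈ {2, 5}.
5^5 ≡ 1 (mod 11)  [q = 2: ≡ 1 ✗]
5^2 ≡ 3 (mod 11)  [q = 5: ≢ 1 ✓]
Since 5^5 ≡ 1, the order of 5 divides 5 < 10, so 5 is not a primitive root.

No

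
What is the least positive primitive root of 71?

7

φ(71) = 71 − 1 = 70 = 2 · 5 · 7.
Test candidates g = 2, 3, … against the prime factors q ∈ {2, 5, 7} of φ(71): g is a generator iff g^(70/q) ≢ 1 for every such q.
g = 2: 2^35 ≡ 1 — hits 1, so not a primitive root.
g = 3: 3^35 ≡ 1 — hits 1, so not a primitive root.
g = 4: 4^35 ≡ 1 — hits 1, so not a primitive root.
g = 5: 5^35 ≡ 1 — hits 1, so not a primitive root.
g = 6: 6^35 ≡ 1 — hits 1, so not a primitive root.
g = 7: 7^35 ≡ 70; 7^14 ≡ 54; 7^10 ≡ 45 — none is 1, so 7 is a primitive root.
The smallest primitive root modulo 71 is 7.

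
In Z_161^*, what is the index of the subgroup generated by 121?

4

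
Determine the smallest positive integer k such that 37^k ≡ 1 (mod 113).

The order of 37 must divide φ(113) = 113 − 1 = 112 = 2^4 · 7.
Divisors of 112: 1, 2, 4, 7, 8, 14, 16, 28, 56, 112.
Compute 37^d (mod 113) for the divisors d until we hit 1:
37^1 ≡ 37
37^2 ≡ 13
37^4 ≡ 56
37^7 ≡ 42
37^8 ≡ 85
37^14 ≡ 69
37^16 ≡ 106
37^28 ≡ 15
37^56 ≡ 112
37^112 ≡ 1
So ord_113(37) = 112.

112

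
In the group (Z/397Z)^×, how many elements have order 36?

φ(397) = 397 − 1 = 396 = 2^2 · 3^2 · 11.
Since (Z/397Z)^× is cyclic of order 396, the number of elements of order d is φ(d) when d | 396 and 0 otherwise.
36 = 2^2 · 3^2 divides 396, and φ(36) = 12.

12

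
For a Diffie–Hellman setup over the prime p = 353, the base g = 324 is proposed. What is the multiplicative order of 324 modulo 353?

88

Since 324 ∈ (Z/353Z)^×, its order divides φ(353) = 353 − 1 = 352 = 2^5 · 11.
Divisors of 352: 1, 2, 4, 8, 11, 16, 22, 32, 44, 88, 176, 352.
Evaluate successive powers at the divisors of 352:
324^1 ≡ 324 (mod 353)
324^2 ≡ 135 (mod 353)
324^4 ≡ 222 (mod 353)
324^8 ≡ 217 (mod 353)
324^11 ≡ 116 (mod 353)
324^16 ≡ 140 (mod 353)
324^22 ≡ 42 (mod 353)
324^32 ≡ 185 (mod 353)
324^44 ≡ 352 (mod 353)
324^88 ≡ 1 (mod 353) ✓
The smallest such exponent is 88, so the order of 324 is 88.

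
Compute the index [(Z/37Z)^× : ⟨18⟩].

1

By Lagrange's theorem, ord_37(18) divides φ(37) = 37 − 1 = 36 = 2^2 · 3^2.
Divisors of 36: 1, 2, 3, 4, 6, 9, 12, 18, 36.
Test each divisor d:
18^1 ≡ 18 (mod 37)
18^2 ≡ 28 (mod 37)
18^3 ≡ 23 (mod 37)
18^4 ≡ 7 (mod 37)
18^6 ≡ 11 (mod 37)
18^9 ≡ 31 (mod 37)
18^12 ≡ 10 (mod 37)
18^18 ≡ 36 (mod 37)
18^36 ≡ 1 (mod 37) ✓
The order of 18 is 36, so the subgroup it generates has 36 elements.
[(Z/37Z)^× : ⟨18⟩] = 36/36 = 1.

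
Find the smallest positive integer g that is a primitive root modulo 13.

φ(13) = 13 − 1 = 12 = 2^2 · 3.
Test candidates g = 2, 3, … against the prime factors q ∈ {2, 3} of φ(13): g is a generator iff g^(12/q) ≢ 1 for every such q.
g = 2: 2^6 ≡ 12; 2^4 ≡ 3 — none is 1, so 2 is a primitive root.
The smallest primitive root modulo 13 is 2.

2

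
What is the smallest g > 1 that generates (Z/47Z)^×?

5

φ(47) = 47 − 1 = 46 = 2 · 23.
Test candidates g = 2, 3, … against the prime factors q ∈ {2, 23} of φ(47): g is a generator iff g^(46/q) ≢ 1 for every such q.
g = 2: 2^23 ≡ 1 — hits 1, so not a primitive root.
g = 3: 3^23 ≡ 1 — hits 1, so not a primitive root.
g = 4: 4^23 ≡ 1 — hits 1, so not a primitive root.
g = 5: 5^23 ≡ 46; 5^2 ≡ 25 — none is 1, so 5 is a primitive root.
The smallest primitive root modulo 47 is 5.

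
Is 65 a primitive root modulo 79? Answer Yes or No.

No

φ(79) = 79 − 1 = 78 = 2 · 3 · 13.
65 is a primitive root mod 79 iff 65^(φ(79)/q) ≢ 1 for every prime q | φ(79), i.e. q ∈ {2, 3, 13}.
65^39 ≡ 1 (mod 79)  [q = 2: ≡ 1 ✗]
65^26 ≡ 1 (mod 79)  [q = 3: ≡ 1 ✗]
65^6 ≡ 46 (mod 79)  [q = 13: ≢ 1 ✓]
Since 65^39 ≡ 1, the order of 65 divides 39 < 78, so 65 is not a primitive root.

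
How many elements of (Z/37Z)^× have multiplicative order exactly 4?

2

φ(37) = 37 − 1 = 36 = 2^2 · 3^2.
In a cyclic group of order 36, there are φ(d) elements of order d for each divisor d of 36, and zero for non-divisors.
4 = 2^2 divides 36, and φ(4) = 2.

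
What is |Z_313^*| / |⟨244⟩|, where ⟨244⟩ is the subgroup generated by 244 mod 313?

1

ord(244) | φ(313) = 313 − 1 = 312 = 2^3 · 3 · 13.
Divisors of 312: 1, 2, 3, 4, 6, 8, 12, 13, 24, 26, 39, 52, 78, 104, 156, 312.
Test each divisor d:
244^1 ≡ 244 (mod 313)
244^2 ≡ 66 (mod 313)
244^3 ≡ 141 (mod 313)
244^4 ≡ 287 (mod 313)
244^6 ≡ 162 (mod 313)
244^8 ≡ 50 (mod 313)
244^12 ≡ 265 (mod 313)
244^13 ≡ 182 (mod 313)
244^24 ≡ 113 (mod 313)
244^26 ≡ 259 (mod 313)
244^39 ≡ 188 (mod 313)
244^52 ≡ 99 (mod 313)
244^78 ≡ 288 (mod 313)
244^104 ≡ 98 (mod 313)
244^156 ≡ 312 (mod 313)
244^312 ≡ 1 (mod 313) ✓
Thus |⟨244⟩| = ord(244) = 312.
[(Z/313Z)^× : ⟨244⟩] = 312/312 = 1.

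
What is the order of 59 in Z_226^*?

112

By Lagrange's theorem, ord_226(59) divides φ(226) = φ(2)·φ(113) = 1·112 = 112 = 2^4 · 7.
Divisors of 112: 1, 2, 4, 7, 8, 14, 16, 28, 56, 112.
Check 59^d mod 226 for each divisor in increasing order:
59^1 ≡ 59 (mod 226)
59^2 ≡ 91 (mod 226)
59^4 ≡ 145 (mod 226)
59^7 ≡ 161 (mod 226)
59^8 ≡ 7 (mod 226)
59^14 ≡ 157 (mod 226)
59^16 ≡ 49 (mod 226)
59^28 ≡ 15 (mod 226)
59^56 ≡ 225 (mod 226)
59^112 ≡ 1 (mod 226) ✓
The smallest such exponent is 112, so the order of 59 is 112.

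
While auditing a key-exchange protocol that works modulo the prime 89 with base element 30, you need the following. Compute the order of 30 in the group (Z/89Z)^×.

88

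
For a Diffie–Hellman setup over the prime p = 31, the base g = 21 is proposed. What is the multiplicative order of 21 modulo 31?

30

ord(21) | φ(31) = 31 − 1 = 30 = 2 · 3 · 5.
Divisors of 30: 1, 2, 3, 5, 6, 10, 15, 30.
Compute 21^d (mod 31) for the divisors d until we hit 1:
21^1 ≡ 21 (mod 31)
21^2 ≡ 7 (mod 31)
21^3 ≡ 23 (mod 31)
21^5 ≡ 6 (mod 31)
21^6 ≡ 2 (mod 31)
21^10 ≡ 5 (mod 31)
21^15 ≡ 30 (mod 31)
21^30 ≡ 1 (mod 31) ✓
Hence ord(21) = 30.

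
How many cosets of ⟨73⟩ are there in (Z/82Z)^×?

10

Since 73 ∈ (Z/82Z)^×, its order divides φ(82) = φ(2)·φ(41) = 1·40 = 40 = 2^3 · 5.
Divisors of 40: 1, 2, 4, 5, 8, 10, 20, 40.
Compute 73^d (mod 82) for the divisors d until we hit 1:
73^1 ≡ 73 (mod 82)
73^2 ≡ 81 (mod 82)
73^4 ≡ 1 (mod 82) ✓
The order of 73 is 4, so the subgroup it generates has 4 elements.
[(Z/82Z)^× : ⟨73⟩] = 40/4 = 10.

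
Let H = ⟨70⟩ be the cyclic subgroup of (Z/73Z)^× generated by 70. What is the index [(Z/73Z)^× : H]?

6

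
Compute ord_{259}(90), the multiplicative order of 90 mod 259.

Since 90 ∈ (Z/259Z)^×, its order divides φ(259) = φ(7·37) = (7−1)·(37−1) = 6·36 = 216 = 2^3 · 3^3.
Divisors of 216: 1, 2, 3, 4, 6, 8, 9, 12, 18, 24, 27, 36, 54, 72, 108, 216.
Evaluate successive powers at the divisors of 216:
90^1 ≡ 90 (mod 259)
90^2 ≡ 71 (mod 259)
90^3 ≡ 174 (mod 259)
90^4 ≡ 120 (mod 259)
90^6 ≡ 232 (mod 259)
90^8 ≡ 155 (mod 259)
90^9 ≡ 223 (mod 259)
90^12 ≡ 211 (mod 259)
90^18 ≡ 1 (mod 259) ✓
Hence ord(90) = 18.

18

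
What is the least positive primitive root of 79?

φ(79) = 79 − 1 = 78 = 2 · 3 · 13.
Test candidates g = 2, 3, … against the prime factors q ∈ {2, 3, 13} of φ(79): g is a generator iff g^(78/q) ≢ 1 for every such q.
g = 2: 2^39 ≡ 1 — hits 1, so not a primitive root.
g = 3: 3^39 ≡ 78; 3^26 ≡ 23; 3^6 ≡ 18 — none is 1, so 3 is a primitive root.
The smallest primitive root modulo 79 is 3.

3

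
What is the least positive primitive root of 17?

3

φ(17) = 17 − 1 = 16 = 2^4.
g is a primitive root iff g^(16/q) ≢ 1 (mod 17) for each prime q ∈ {2}.
g = 2: 2^8 ≡ 1 — hits 1, so not a primitive root.
g = 3: 3^8 ≡ 16 — none is 1, so 3 is a primitive root.
So 3 is the smallest generator of (Z/17Z)^×.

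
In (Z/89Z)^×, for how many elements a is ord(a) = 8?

4

φ(89) = 89 − 1 = 88 = 2^3 · 11.
Since (Z/89Z)^× is cyclic of order 88, the number of elements of order d is φ(d) when d | 88 and 0 otherwise.
8 = 2^3 divides 88, and φ(8) = 4.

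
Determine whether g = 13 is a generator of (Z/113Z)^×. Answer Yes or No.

No

φ(113) = 113 − 1 = 112 = 2^4 · 7.
It suffices to check that the order of 13 is not a proper divisor of 112: compute 13^(112/q) for q ∈ {2, 7}.
13^56 ≡ 1 (mod 113)  [q = 2: ≡ 1 ✗]
13^16 ≡ 49 (mod 113)  [q = 7: ≢ 1 ✓]
The check at q = 2 fails, so 13 generates a proper subgroup.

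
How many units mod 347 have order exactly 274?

φ(347) = 347 − 1 = 346 = 2 · 173.
(Z/347Z)^× is cyclic (|G| = 346); a cyclic group of order m has exactly φ(d) elements of each order d | m, and none otherwise.
Here 346 is not a multiple of 274, so there are no elements of order 274.

0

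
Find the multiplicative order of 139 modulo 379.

63

ord(139) | φ(379) = 379 − 1 = 378 = 2 · 3^3 · 7.
Divisors of 378: 1, 2, 3, 6, 7, 9, 14, 18, 21, 27, 42, 54, 63, 126, 189, 378.
Compute 139^d (mod 379) for the divisors d until we hit 1:
139^1 ≡ 139 (mod 379)
139^2 ≡ 371 (mod 379)
139^3 ≡ 25 (mod 379)
139^6 ≡ 246 (mod 379)
139^7 ≡ 84 (mod 379)
139^9 ≡ 86 (mod 379)
139^14 ≡ 234 (mod 379)
139^18 ≡ 195 (mod 379)
139^21 ≡ 327 (mod 379)
139^27 ≡ 94 (mod 379)
139^42 ≡ 51 (mod 379)
139^54 ≡ 119 (mod 379)
139^63 ≡ 1 (mod 379) ✓
The smallest such exponent is 63, so the order of 139 is 63.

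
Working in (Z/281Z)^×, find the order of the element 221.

8

By Lagrange's theorem, ord_281(221) divides φ(281) = 281 − 1 = 280 = 2^3 · 5 · 7.
Divisors of 280: 1, 2, 4, 5, 7, 8, 10, 14, 20, 28, 35, 40, 56, 70, 140, 280.
Test each divisor d:
221^1 ≡ 221
221^2 ≡ 228
221^4 ≡ 280
221^5 ≡ 60
221^7 ≡ 192
221^8 ≡ 1
Therefore the multiplicative order of 221 modulo 281 is 8.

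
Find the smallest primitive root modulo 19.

2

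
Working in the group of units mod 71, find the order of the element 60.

Since 60 ∈ (Z/71Z)^×, its order divides φ(71) = 71 − 1 = 70 = 2 · 5 · 7.
Divisors of 70: 1, 2, 5, 7, 10, 14, 35, 70.
Compute 60^d (mod 71) for the divisors d until we hit 1:
60^1 ≡ 60 (mod 71)
60^2 ≡ 50 (mod 71)
60^5 ≡ 48 (mod 71)
60^7 ≡ 57 (mod 71)
60^10 ≡ 32 (mod 71)
60^14 ≡ 54 (mod 71)
60^35 ≡ 1 (mod 71) ✓
Therefore the multiplicative order of 60 modulo 71 is 35.

35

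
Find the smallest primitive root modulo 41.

6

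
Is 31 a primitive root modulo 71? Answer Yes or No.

φ(71) = 71 − 1 = 70 = 2 · 5 · 7.
It suffices to check that the order of 31 is not a proper divisor of 70: compute 31^(70/q) for q ∈ {2, 5, 7}.
31^35 ≡ 70 (mod 71)  [q = 2: ≢ 1 ✓]
31^14 ≡ 54 (mod 71)  [q = 5: ≢ 1 ✓]
31^10 ≡ 20 (mod 71)  [q = 7: ≢ 1 ✓]
Every test exponent gives a nontrivial residue, hence 31 generates the full group.

Yes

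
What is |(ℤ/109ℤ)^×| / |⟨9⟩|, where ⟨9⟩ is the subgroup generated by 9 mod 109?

4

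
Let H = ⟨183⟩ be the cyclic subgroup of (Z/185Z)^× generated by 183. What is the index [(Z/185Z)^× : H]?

4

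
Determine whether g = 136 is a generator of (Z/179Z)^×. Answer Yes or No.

Yes

φ(179) = 179 − 1 = 178 = 2 · 89.
136 is a primitive root mod 179 iff 136^(φ(179)/q) ≢ 1 for every prime q | φ(179), i.e. q ∈ {2, 89}.
136^89 ≡ 178 (mod 179)  [q = 2: ≢ 1 ✓]
136^2 ≡ 59 (mod 179)  [q = 89: ≢ 1 ✓]
Every test exponent gives a nontrivial residue, hence 136 generates the full group.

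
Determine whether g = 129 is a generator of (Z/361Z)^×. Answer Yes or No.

φ(361) = φ(19^2) = 19·(19−1) = 342 = 2 · 3^2 · 19.
An element g generates (Z/361Z)^× iff g^(342/q) ≢ 1 (mod 361) for each prime q ∈ {2, 3, 19}.
129^171 ≡ 360 (mod 361)  [q = 2: ≢ 1 ✓]
129^114 ≡ 68 (mod 361)  [q = 3: ≢ 1 ✓]
129^18 ≡ 58 (mod 361)  [q = 19: ≢ 1 ✓]
None equal 1, so ord_361(129) = 342: 129 is a primitive root.

Yes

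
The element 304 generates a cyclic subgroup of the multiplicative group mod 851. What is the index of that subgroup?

The order of 304 must divide φ(851) = φ(23·37) = (23−1)·(37−1) = 22·36 = 792 = 2^3 · 3^2 · 11.
Divisors of 792: 1, 2, 3, 4, 6, 8, 9, 11, 12, 18, 22, 24, 33, 36, 44, 66, 72, 88, 99, 132, 198, 264, 396, 792.
Evaluate successive powers at the divisors of 792:
304^1 ≡ 304 (mod 851)
304^2 ≡ 508 (mod 851)
304^3 ≡ 401 (mod 851)
304^4 ≡ 211 (mod 851)
304^6 ≡ 813 (mod 851)
304^8 ≡ 269 (mod 851)
304^9 ≡ 80 (mod 851)
304^11 ≡ 643 (mod 851)
304^12 ≡ 593 (mod 851)
304^18 ≡ 443 (mod 851)
304^22 ≡ 714 (mod 851)
304^24 ≡ 186 (mod 851)
304^33 ≡ 413 (mod 851)
304^36 ≡ 519 (mod 851)
304^44 ≡ 47 (mod 851)
304^66 ≡ 369 (mod 851)
304^72 ≡ 445 (mod 851)
304^88 ≡ 507 (mod 851)
304^99 ≡ 68 (mod 851)
304^132 ≡ 1 (mod 851) ✓
So ord_851(304) = 132, hence |⟨304⟩| = 132.
The index is φ(851) / ord(304) = 792 / 132 = 6.

6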